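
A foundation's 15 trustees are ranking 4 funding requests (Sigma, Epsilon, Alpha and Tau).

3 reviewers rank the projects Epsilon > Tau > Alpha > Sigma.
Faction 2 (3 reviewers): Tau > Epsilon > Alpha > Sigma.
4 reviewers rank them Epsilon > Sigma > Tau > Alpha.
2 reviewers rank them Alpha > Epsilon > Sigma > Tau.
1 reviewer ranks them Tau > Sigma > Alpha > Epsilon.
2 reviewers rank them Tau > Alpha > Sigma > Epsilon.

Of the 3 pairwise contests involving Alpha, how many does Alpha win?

Alpha against each rival (15 reviewers):
Alpha vs Sigma: Alpha is ranked higher on 3+3+2+2 = 10 ballots, Sigma on 5. Alpha wins 10–5.
Alpha vs Epsilon: Alpha preferred on 2+1+2 = 5 ballots; Epsilon wins 10–5.
Alpha vs Tau: 2 for Alpha, 13 for Tau — Tau by 13–2.
Alpha beats Sigma; loses to Epsilon, Tau — 1 pairwise win.

1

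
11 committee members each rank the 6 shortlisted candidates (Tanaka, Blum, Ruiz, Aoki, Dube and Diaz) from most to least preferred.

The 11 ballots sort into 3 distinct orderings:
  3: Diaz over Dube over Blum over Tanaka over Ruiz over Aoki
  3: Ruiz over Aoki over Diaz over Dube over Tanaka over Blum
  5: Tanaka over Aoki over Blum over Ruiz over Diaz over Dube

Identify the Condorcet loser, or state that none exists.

Head-to-head results (11 committee members):
Tanaka vs Blum: 8 to 3, Tanaka.
Tanaka vs Ruiz: Tanaka, 8–3.
Tanaka vs Aoki: Tanaka is ranked higher on 3+5 = 8 ballots, Aoki on 3. Tanaka wins 8–3.
Tanaka vs Dube: 5 to 6, Dube.
Tanaka vs Diaz: Tanaka is ranked higher on 5 ballots, Diaz on 6. Diaz wins 6–5.
Blum–Ruiz: Blum 8–3.
Blum vs Aoki: 3 for Blum, 8 for Aoki — Aoki by 8–3.
Blum vs Dube: Blum is ranked higher on 5 ballots, Dube on 6. Dube wins 6–5.
Blum vs Diaz: Blum is ranked higher on 5 ballots, Diaz on 6. Diaz wins 6–5.
Ruiz vs Aoki: Ruiz is ranked higher on 3+3 = 6 ballots, Aoki on 5. Ruiz wins 6–5.
Ruiz vs Dube: Ruiz, 8–3.
Ruiz vs Diaz: Ruiz preferred on 3+5 = 8 ballots; Ruiz wins 8–3.
Aoki vs Dube: Aoki preferred on 3+5 = 8 ballots; Aoki wins 8–3.
Aoki vs Diaz: Aoki wins 8–3.
Dube vs Diaz: 0 for Dube, 11 for Diaz — Diaz by 11–0.
Every candidate wins at least one matchup (Tanaka beats Blum; Blum beats Ruiz; Ruiz beats Aoki; Aoki beats Blum; Dube beats Tanaka; Diaz beats Tanaka), so there is no Condorcet loser.

none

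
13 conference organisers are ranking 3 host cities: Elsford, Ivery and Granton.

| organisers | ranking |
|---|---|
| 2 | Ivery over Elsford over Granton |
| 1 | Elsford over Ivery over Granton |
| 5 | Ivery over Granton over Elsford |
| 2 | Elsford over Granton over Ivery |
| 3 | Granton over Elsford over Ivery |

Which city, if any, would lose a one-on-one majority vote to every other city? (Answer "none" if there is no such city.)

Elsford

Pairwise majorities:
Elsford vs Ivery: Elsford is ranked higher on 1+2+3 = 6 ballots, Ivery on 7. Ivery wins 7–6.
Elsford vs Granton: Granton, 8–5.
Ivery vs Granton: Ivery preferred on 2+1+5 = 8 ballots; Ivery wins 8–5.
Elsford loses to every other city — it is the Condorcet loser.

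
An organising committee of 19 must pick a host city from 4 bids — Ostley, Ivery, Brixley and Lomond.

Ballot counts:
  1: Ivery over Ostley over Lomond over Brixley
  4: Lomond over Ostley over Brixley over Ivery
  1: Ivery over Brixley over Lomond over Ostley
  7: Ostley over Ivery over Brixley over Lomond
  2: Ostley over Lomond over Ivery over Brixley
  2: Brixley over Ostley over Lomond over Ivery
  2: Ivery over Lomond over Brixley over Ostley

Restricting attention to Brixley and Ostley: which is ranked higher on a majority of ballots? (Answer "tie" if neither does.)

Ostley

Ballots ranking Brixley above Ostley: 1 + 2 + 2 = 5.
Ballots ranking Ostley above Brixley: 19 − 5 = 14.
Ostley wins the head-to-head 14–5.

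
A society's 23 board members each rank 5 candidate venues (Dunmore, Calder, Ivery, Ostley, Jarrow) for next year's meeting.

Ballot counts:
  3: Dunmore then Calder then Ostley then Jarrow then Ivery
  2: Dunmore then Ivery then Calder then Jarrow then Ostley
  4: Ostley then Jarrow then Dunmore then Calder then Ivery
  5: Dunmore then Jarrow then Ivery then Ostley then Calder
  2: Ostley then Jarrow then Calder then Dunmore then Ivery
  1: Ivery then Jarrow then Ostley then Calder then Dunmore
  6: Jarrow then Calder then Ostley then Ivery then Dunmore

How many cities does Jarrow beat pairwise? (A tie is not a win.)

4

Jarrow against each rival (23 organisers):
Jarrow vs Dunmore: Jarrow wins 13–10.
Jarrow vs Calder: Jarrow preferred on 4+5+2+1+6 = 18 ballots; Jarrow wins 18–5.
Jarrow vs Ivery: Jarrow, 20–3.
Jarrow vs Ostley: Jarrow, 14–9.
Jarrow beats Dunmore, Calder, Ivery, Ostley — 4 pairwise wins.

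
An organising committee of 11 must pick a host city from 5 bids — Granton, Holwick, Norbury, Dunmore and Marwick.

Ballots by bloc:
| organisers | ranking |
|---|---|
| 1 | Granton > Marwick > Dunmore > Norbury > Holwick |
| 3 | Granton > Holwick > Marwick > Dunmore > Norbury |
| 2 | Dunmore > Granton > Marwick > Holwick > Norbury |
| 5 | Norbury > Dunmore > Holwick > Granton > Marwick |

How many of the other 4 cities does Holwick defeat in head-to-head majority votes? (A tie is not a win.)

1

Holwick against each rival (11 organisers):
Holwick vs Granton: Granton, 6–5.
Holwick vs Norbury: Norbury, 6–5.
Holwick vs Dunmore: Dunmore, 8–3.
Holwick vs Marwick: Holwick wins 8–3.
Holwick beats Marwick; loses to Granton, Norbury, Dunmore — 1 pairwise win.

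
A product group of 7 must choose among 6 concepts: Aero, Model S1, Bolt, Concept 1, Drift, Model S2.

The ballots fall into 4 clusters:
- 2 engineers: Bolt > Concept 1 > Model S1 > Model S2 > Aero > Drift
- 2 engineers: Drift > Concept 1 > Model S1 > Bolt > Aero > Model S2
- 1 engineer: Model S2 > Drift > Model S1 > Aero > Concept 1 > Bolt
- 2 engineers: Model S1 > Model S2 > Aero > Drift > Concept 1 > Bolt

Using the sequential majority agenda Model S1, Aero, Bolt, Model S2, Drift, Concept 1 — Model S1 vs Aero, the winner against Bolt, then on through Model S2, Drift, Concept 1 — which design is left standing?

Round 1: Model S1 vs Aero — 7–0, Model S1 advances.
Round 2: Model S1 vs Bolt — 5–2, Model S1 advances.
Round 3: Model S1 vs Model S2 — 6–1, Model S1 advances.
Round 4: Model S1 vs Drift — 4–3, Model S1 advances.
Round 5: Model S1 vs Concept 1 — 3–4, Concept 1 advances.
The agenda winner is Concept 1.

Concept 1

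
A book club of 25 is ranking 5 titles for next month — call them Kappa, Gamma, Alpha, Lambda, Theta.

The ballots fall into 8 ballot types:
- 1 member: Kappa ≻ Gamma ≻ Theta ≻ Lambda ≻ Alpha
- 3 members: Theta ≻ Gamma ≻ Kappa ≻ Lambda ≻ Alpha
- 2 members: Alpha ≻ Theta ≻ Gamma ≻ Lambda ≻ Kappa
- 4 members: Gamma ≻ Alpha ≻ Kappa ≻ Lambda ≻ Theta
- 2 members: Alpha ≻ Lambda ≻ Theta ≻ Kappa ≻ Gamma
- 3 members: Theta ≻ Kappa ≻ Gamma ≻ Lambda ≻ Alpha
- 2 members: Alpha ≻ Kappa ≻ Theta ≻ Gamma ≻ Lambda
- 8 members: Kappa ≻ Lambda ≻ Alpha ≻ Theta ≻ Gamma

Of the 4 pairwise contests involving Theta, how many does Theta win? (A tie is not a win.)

Theta against each rival (25 members):
Theta vs Kappa: 3+2+2+3 = 10 for Theta, 15 for Kappa — Kappa by 15–10.
Theta–Gamma: Theta 20–5.
Theta vs Alpha: Theta is ranked higher on 1+3+3 = 7 ballots, Alpha on 18. Alpha wins 18–7.
Theta vs Lambda: 1+3+2+3+2 = 11 for Theta, 14 for Lambda — Lambda by 14–11.
Theta beats Gamma; loses to Kappa, Alpha, Lambda — 1 pairwise win.

1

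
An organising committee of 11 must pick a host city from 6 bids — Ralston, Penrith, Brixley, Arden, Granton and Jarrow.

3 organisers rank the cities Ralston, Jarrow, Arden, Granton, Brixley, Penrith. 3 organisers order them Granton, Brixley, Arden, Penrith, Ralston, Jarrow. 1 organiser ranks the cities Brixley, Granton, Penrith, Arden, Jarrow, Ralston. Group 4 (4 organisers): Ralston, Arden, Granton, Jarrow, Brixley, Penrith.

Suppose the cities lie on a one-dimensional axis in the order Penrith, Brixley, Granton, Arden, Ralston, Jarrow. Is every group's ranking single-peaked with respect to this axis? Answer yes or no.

no

Axis positions: Penrith=1, Brixley=2, Granton=3, Arden=4, Ralston=5, Jarrow=6.
Group 1 (peak Ralston at position 5): ranking walks positions 5-6-4-3-2-1, expanding outward from the peak — single-peaked.
Group 2 (peak Granton at position 3): ranking walks positions 3-2-4-1-5-6, expanding outward from the peak — single-peaked.
Group 3: ranking walks positions 2-3-1-4-6-5; Jarrow is ranked above Ralston even though Ralston lies between Jarrow and the peak Brixley on the axis — preferences dip and rise again. Not single-peaked.
Group 4 (peak Ralston at position 5): ranking walks positions 5-4-3-6-2-1, expanding outward from the peak — single-peaked.
Group 3 violates single-peakedness, so the profile is not single-peaked on this axis.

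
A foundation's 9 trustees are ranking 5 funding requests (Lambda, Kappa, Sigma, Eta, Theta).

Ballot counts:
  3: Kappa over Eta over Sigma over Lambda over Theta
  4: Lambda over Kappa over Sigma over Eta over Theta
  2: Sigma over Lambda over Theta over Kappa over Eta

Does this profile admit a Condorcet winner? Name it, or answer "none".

none

Pairwise majorities:
Lambda vs Kappa: 6 to 3, Lambda.
Lambda–Sigma: Sigma 5–4.
Lambda–Eta: Lambda 6–3.
Lambda vs Theta: Lambda preferred on 3+4+2 = 9 ballots; Lambda wins 9–0.
Kappa vs Sigma: Kappa, 7–2.
Kappa vs Eta: Kappa, 9–0.
Kappa vs Theta: Kappa, 7–2.
Sigma vs Eta: Sigma preferred on 4+2 = 6 ballots; Sigma wins 6–3.
Sigma vs Theta: Sigma wins 9–0.
Eta vs Theta: Eta, 7–2.
No project is unbeaten: Lambda loses to Sigma; Kappa loses to Lambda; Sigma loses to Kappa; Eta loses to Lambda; Theta loses to Lambda. In particular Lambda beats Kappa beats Sigma beats Lambda is a majority cycle — no Condorcet winner exists.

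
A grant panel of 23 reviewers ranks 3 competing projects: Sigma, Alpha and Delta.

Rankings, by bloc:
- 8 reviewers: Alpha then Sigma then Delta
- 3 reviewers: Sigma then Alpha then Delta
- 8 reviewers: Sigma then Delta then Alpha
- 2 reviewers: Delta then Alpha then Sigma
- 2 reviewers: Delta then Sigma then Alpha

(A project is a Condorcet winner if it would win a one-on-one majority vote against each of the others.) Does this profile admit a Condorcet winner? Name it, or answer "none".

Sigma

Head-to-head results (23 reviewers):
Sigma vs Alpha: Sigma wins 13–10.
Sigma–Delta: Sigma 19–4.
Alpha vs Delta: Delta, 12–11.
Sigma defeats every rival head-to-head and is the Condorcet winner.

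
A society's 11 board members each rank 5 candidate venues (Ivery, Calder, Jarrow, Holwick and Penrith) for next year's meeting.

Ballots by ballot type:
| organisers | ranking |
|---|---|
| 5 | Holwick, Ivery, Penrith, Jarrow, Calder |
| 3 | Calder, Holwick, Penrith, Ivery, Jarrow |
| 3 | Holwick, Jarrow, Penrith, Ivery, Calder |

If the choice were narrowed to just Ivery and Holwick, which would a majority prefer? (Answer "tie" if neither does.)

No ballot ranks Ivery above Holwick: 0.
Ballots ranking Holwick above Ivery: 11 − 0 = 11.
Holwick wins the head-to-head 11–0.

Holwick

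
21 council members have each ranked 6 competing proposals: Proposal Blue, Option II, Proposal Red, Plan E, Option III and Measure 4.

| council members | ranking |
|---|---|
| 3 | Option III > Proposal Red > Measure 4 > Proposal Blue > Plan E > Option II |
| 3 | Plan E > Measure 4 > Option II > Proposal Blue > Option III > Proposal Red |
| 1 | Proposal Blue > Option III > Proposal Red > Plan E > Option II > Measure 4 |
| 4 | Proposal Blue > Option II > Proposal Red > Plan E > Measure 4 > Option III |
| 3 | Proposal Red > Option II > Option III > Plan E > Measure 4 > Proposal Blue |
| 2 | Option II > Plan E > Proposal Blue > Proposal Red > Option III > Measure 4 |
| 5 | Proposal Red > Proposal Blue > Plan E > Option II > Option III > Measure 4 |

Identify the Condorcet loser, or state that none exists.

Pairwise majorities:
Proposal Blue vs Option II: 3+1+4+5 = 13 for Proposal Blue, 8 for Option II — Proposal Blue by 13–8.
Proposal Blue vs Proposal Red: Proposal Red wins 11–10.
Proposal Blue vs Plan E: 13 to 8, Proposal Blue.
Proposal Blue vs Option III: Proposal Blue wins 15–6.
Proposal Blue vs Measure 4: Proposal Blue wins 12–9.
Option II vs Proposal Red: Option II preferred on 3+4+2 = 9 ballots; Proposal Red wins 12–9.
Option II–Plan E: Plan E 12–9.
Option II vs Option III: Option II wins 17–4.
Option II vs Measure 4: Option II, 15–6.
Proposal Red vs Plan E: 3+1+4+3+5 = 16 for Proposal Red, 5 for Plan E — Proposal Red by 16–5.
Proposal Red vs Option III: 14 to 7, Proposal Red.
Proposal Red–Measure 4: Proposal Red 18–3.
Plan E vs Option III: Plan E wins 14–7.
Plan E–Measure 4: Plan E 18–3.
Option III vs Measure 4: 14 to 7, Option III.
Only Measure 4 has no wins; Measure 4 is the Condorcet loser.

Measure 4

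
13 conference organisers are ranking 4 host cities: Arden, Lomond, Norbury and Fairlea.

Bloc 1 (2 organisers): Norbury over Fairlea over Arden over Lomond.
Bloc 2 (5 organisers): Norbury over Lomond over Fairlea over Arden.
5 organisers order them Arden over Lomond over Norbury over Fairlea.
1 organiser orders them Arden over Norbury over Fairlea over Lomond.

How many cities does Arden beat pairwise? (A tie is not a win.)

1

Arden against each rival (13 organisers):
Arden vs Lomond: Arden wins 8–5.
Arden vs Norbury: 6 to 7, Norbury.
Arden–Fairlea: Fairlea 7–6.
Arden beats Lomond; loses to Norbury, Fairlea — 1 pairwise win.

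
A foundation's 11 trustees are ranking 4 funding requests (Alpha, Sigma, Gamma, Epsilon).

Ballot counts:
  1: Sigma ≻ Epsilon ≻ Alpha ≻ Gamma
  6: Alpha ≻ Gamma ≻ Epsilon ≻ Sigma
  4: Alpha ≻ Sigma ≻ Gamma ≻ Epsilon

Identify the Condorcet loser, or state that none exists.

Pairwise majorities:
Alpha vs Sigma: Alpha preferred on 6+4 = 10 ballots; Alpha wins 10–1.
Alpha vs Gamma: Alpha is ranked higher on 1+6+4 = 11 ballots, Gamma on 0. Alpha wins 11–0.
Alpha vs Epsilon: 6+4 = 10 for Alpha, 1 for Epsilon — Alpha by 10–1.
Sigma–Gamma: Gamma 6–5.
Sigma vs Epsilon: Sigma is ranked higher on 1+4 = 5 ballots, Epsilon on 6. Epsilon wins 6–5.
Gamma–Epsilon: Gamma 10–1.
Only Sigma has no wins; Sigma is the Condorcet loser.

Sigma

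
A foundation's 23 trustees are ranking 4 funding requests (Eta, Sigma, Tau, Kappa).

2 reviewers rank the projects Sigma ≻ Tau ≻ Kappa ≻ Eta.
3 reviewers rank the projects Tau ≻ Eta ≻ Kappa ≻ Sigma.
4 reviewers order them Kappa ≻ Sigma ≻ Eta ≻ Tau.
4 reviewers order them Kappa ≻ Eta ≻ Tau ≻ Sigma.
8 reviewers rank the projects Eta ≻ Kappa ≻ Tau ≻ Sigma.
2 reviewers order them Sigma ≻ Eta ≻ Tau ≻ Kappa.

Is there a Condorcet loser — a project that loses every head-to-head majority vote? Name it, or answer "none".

Pairwise majorities:
Eta vs Sigma: Eta, 15–8.
Eta–Tau: Eta 18–5.
Eta vs Kappa: Eta, 13–10.
Sigma vs Tau: Tau, 15–8.
Sigma vs Kappa: Kappa, 19–4.
Tau vs Kappa: Kappa wins 16–7.
Sigma loses to every other project — it is the Condorcet loser.

Sigma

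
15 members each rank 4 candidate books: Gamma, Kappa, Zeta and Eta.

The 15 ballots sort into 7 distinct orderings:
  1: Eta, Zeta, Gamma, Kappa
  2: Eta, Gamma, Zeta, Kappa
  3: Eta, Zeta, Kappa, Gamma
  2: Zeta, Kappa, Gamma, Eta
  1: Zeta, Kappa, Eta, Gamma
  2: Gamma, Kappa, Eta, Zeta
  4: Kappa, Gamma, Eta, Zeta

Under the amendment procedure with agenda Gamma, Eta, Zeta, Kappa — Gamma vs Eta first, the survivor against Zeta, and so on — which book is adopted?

Kappa

Round 1: Gamma vs Eta — 8–7, Gamma advances.
Round 2: Gamma vs Zeta — 8–7, Gamma advances.
Round 3: Gamma vs Kappa — 5–10, Kappa advances.
The agenda winner is Kappa.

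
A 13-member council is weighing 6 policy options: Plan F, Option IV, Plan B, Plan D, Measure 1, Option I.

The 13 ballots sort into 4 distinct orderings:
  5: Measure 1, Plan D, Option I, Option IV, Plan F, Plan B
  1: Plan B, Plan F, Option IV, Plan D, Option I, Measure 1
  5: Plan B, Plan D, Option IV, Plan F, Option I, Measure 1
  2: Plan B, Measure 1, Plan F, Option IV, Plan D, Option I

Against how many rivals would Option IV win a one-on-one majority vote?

2

Option IV against each rival (13 council members):
Option IV vs Plan F: Option IV preferred on 5+5 = 10 ballots; Option IV wins 10–3.
Option IV vs Plan B: Plan B, 8–5.
Option IV vs Plan D: 1+2 = 3 for Option IV, 10 for Plan D — Plan D by 10–3.
Option IV vs Measure 1: 1+5 = 6 for Option IV, 7 for Measure 1 — Measure 1 by 7–6.
Option IV vs Option I: Option IV preferred on 1+5+2 = 8 ballots; Option IV wins 8–5.
Option IV beats Plan F, Option I; loses to Plan B, Plan D, Measure 1 — 2 pairwise wins.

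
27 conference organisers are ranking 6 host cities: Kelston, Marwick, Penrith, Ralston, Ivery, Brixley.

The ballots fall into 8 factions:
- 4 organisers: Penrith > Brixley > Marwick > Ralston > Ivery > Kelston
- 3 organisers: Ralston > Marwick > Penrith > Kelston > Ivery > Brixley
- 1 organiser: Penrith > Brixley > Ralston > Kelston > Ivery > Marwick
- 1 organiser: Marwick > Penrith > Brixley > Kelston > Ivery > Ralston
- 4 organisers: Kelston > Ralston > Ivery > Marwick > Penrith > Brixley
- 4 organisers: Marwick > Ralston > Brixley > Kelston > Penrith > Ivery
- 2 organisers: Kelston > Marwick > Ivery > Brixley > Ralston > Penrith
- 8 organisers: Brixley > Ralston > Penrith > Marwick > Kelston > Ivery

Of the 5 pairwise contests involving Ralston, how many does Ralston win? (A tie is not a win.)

Ralston against each rival (27 organisers):
Ralston–Kelston: Ralston 20–7.
Ralston–Marwick: Ralston 16–11.
Ralston vs Penrith: Ralston is ranked higher on 3+4+4+2+8 = 21 ballots, Penrith on 6. Ralston wins 21–6.
Ralston vs Ivery: Ralston wins 24–3.
Ralston vs Brixley: Ralston is ranked higher on 3+4+4 = 11 ballots, Brixley on 16. Brixley wins 16–11.
Ralston beats Kelston, Marwick, Penrith, Ivery; loses to Brixley — 4 pairwise wins.

4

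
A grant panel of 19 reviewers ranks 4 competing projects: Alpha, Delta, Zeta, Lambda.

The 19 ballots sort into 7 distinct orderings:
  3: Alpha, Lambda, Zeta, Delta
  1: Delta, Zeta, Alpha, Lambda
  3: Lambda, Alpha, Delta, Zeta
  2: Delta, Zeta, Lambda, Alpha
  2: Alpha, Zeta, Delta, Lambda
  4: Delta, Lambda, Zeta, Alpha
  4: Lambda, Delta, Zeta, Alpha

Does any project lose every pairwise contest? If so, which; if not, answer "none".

Alpha

Pairwise majorities:
Alpha–Delta: Delta 11–8.
Alpha vs Zeta: Zeta wins 11–8.
Alpha vs Lambda: Alpha preferred on 3+1+2 = 6 ballots; Lambda wins 13–6.
Delta vs Zeta: Delta, 14–5.
Delta vs Lambda: 9 to 10, Lambda.
Zeta vs Lambda: Lambda, 14–5.
Alpha is beaten in every head-to-head and is the Condorcet loser.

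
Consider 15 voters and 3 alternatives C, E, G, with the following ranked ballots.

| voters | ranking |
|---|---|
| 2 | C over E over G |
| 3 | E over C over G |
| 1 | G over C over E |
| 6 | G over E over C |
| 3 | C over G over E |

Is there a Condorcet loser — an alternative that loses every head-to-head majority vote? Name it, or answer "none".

Head-to-head results (15 voters):
C vs E: 6 to 9, E.
C vs G: C preferred on 2+3+3 = 8 ballots; C wins 8–7.
E–G: G 10–5.
Each alternative has at least one pairwise win (C beats G; E beats C; G beats E) — no Condorcet loser.

none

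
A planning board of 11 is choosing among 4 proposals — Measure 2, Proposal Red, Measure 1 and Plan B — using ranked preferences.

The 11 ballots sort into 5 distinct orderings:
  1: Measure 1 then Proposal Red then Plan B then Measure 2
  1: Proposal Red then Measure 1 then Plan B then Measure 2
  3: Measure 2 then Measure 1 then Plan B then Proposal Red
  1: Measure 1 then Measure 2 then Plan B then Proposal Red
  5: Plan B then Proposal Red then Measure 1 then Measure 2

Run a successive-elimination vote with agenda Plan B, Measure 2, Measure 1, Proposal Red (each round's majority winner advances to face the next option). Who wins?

Proposal Red

Round 1: Plan B vs Measure 2 — 7–4, Plan B advances.
Round 2: Plan B vs Measure 1 — 5–6, Measure 1 advances.
Round 3: Measure 1 vs Proposal Red — 5–6, Proposal Red advances.
Proposal Red survives the agenda.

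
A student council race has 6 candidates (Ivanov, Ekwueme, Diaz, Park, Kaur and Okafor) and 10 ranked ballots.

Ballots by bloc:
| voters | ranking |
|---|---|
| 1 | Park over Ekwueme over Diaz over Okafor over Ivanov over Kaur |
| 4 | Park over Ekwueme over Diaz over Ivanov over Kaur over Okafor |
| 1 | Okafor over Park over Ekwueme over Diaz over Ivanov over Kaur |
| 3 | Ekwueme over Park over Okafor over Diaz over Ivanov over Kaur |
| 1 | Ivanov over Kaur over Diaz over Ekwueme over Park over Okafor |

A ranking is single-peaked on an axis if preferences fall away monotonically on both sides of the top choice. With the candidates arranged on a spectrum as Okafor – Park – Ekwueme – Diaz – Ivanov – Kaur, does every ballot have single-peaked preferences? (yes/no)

Axis positions: Okafor=1, Park=2, Ekwueme=3, Diaz=4, Ivanov=5, Kaur=6.
Bloc 1 (peak Park at position 2): ranking walks positions 2-3-4-1-5-6, expanding outward from the peak — single-peaked.
Bloc 2 (peak Park at position 2): ranking walks positions 2-3-4-5-6-1, expanding outward from the peak — single-peaked.
Bloc 3 (peak Okafor at position 1): ranking walks positions 1-2-3-4-5-6, expanding outward from the peak — single-peaked.
Bloc 4 (peak Ekwueme at position 3): ranking walks positions 3-2-1-4-5-6, expanding outward from the peak — single-peaked.
Bloc 5 (peak Ivanov at position 5): ranking walks positions 5-6-4-3-2-1, expanding outward from the peak — single-peaked.
Every ranking is single-peaked on this axis.

yes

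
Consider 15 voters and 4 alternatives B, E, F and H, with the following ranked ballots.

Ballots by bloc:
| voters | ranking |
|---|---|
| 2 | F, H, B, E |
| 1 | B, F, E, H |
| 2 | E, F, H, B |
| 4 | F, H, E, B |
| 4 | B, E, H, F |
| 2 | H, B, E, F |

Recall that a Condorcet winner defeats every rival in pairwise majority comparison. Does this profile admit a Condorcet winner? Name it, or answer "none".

Check each pair by majority over 15 ballots:
B vs E: B preferred on 2+1+4+2 = 9 ballots; B wins 9–6.
B vs F: B is ranked higher on 1+4+2 = 7 ballots, F on 8. F wins 8–7.
B vs H: B is ranked higher on 1+4 = 5 ballots, H on 10. H wins 10–5.
E vs F: E preferred on 2+4+2 = 8 ballots; E wins 8–7.
E vs H: 1+2+4 = 7 for E, 8 for H — H by 8–7.
F vs H: 2+1+2+4 = 9 for F, 6 for H — F by 9–6.
Every alternative loses at least once (B loses to F; E loses to B; F loses to E; H loses to F). The majority relation contains the cycle B > E > F > B, so there is no Condorcet winner.

none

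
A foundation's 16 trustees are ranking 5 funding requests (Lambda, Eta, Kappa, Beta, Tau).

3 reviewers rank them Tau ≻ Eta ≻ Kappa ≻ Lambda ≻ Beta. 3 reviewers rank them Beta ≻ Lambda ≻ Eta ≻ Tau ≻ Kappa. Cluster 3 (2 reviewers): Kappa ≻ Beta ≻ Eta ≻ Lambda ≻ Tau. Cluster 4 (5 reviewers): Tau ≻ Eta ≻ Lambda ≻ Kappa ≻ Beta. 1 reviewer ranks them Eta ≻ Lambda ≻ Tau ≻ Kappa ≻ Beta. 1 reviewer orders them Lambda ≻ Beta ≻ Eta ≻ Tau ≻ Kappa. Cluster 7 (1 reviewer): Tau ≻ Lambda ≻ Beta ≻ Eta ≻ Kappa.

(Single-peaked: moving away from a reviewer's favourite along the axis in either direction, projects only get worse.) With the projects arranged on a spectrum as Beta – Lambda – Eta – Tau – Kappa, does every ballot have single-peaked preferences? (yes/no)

Axis positions: Beta=1, Lambda=2, Eta=3, Tau=4, Kappa=5.
Cluster 1 (peak Tau at position 4): ranking walks positions 4-3-5-2-1, expanding outward from the peak — single-peaked.
Cluster 2 (peak Beta at position 1): ranking walks positions 1-2-3-4-5, expanding outward from the peak — single-peaked.
Cluster 3: ranking walks positions 5-1-3-2-4; Beta is ranked above Tau even though Tau lies between Beta and the peak Kappa on the axis — preferences dip and rise again. Not single-peaked.
Cluster 4 (peak Tau at position 4): ranking walks positions 4-3-2-5-1, expanding outward from the peak — single-peaked.
Cluster 5 (peak Eta at position 3): ranking walks positions 3-2-4-5-1, expanding outward from the peak — single-peaked.
Cluster 6 (peak Lambda at position 2): ranking walks positions 2-1-3-4-5, expanding outward from the peak — single-peaked.
Cluster 7: ranking walks positions 4-2-1-3-5; Lambda is ranked above Eta even though Eta lies between Lambda and the peak Tau on the axis — preferences dip and rise again. Not single-peaked.
Cluster 3 violates single-peakedness, so the profile is not single-peaked on this axis.

no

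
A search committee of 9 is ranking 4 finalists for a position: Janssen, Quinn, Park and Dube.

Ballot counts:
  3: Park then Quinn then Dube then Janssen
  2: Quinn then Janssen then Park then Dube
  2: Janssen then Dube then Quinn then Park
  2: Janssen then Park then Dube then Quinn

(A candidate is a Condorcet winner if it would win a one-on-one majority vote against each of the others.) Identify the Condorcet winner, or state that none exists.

Head-to-head results (9 committee members):
Janssen–Quinn: Quinn 5–4.
Janssen vs Park: Janssen wins 6–3.
Janssen–Dube: Janssen 6–3.
Quinn vs Park: Park wins 5–4.
Quinn–Dube: Quinn 5–4.
Park vs Dube: Park, 7–2.
Every candidate loses at least once (Janssen loses to Quinn; Quinn loses to Park; Park loses to Janssen; Dube loses to Janssen). The majority relation contains the cycle Janssen > Park > Quinn > Janssen, so there is no Condorcet winner.

none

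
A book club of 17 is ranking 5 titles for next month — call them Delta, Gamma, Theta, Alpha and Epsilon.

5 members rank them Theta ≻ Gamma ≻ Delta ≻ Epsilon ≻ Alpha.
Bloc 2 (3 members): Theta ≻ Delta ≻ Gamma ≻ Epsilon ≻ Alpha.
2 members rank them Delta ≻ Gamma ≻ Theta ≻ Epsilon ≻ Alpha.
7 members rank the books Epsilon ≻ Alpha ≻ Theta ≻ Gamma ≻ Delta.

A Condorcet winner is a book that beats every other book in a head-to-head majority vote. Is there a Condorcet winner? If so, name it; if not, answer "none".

Check each pair by majority over 17 ballots:
Delta vs Gamma: Gamma wins 12–5.
Delta vs Theta: Theta, 15–2.
Delta–Alpha: Delta 10–7.
Delta vs Epsilon: Delta, 10–7.
Gamma vs Theta: Theta wins 15–2.
Gamma–Alpha: Gamma 10–7.
Gamma–Epsilon: Gamma 10–7.
Theta vs Alpha: Theta, 10–7.
Theta vs Epsilon: Theta wins 10–7.
Alpha–Epsilon: Epsilon 17–0.
Theta wins every pairwise contest, so Theta is the Condorcet winner.

Theta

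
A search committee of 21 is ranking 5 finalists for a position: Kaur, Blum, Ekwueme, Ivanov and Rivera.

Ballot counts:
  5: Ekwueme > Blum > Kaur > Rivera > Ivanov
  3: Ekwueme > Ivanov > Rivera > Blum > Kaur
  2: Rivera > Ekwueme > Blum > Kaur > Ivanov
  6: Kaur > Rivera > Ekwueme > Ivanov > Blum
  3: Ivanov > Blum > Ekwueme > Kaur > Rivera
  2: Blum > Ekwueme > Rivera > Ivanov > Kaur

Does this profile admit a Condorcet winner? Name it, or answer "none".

Ekwueme

Check each pair by majority over 21 ballots:
Kaur–Blum: Blum 15–6.
Kaur–Ekwueme: Ekwueme 15–6.
Kaur vs Ivanov: Kaur, 13–8.
Kaur–Rivera: Kaur 14–7.
Blum vs Ekwueme: Ekwueme, 16–5.
Blum vs Ivanov: Ivanov, 12–9.
Blum vs Rivera: Rivera wins 11–10.
Ekwueme vs Ivanov: Ekwueme, 18–3.
Ekwueme–Rivera: Ekwueme 13–8.
Ivanov–Rivera: Rivera 15–6.
Ekwueme beats each of Kaur, Blum, Ivanov, Rivera — Ekwueme is the Condorcet winner.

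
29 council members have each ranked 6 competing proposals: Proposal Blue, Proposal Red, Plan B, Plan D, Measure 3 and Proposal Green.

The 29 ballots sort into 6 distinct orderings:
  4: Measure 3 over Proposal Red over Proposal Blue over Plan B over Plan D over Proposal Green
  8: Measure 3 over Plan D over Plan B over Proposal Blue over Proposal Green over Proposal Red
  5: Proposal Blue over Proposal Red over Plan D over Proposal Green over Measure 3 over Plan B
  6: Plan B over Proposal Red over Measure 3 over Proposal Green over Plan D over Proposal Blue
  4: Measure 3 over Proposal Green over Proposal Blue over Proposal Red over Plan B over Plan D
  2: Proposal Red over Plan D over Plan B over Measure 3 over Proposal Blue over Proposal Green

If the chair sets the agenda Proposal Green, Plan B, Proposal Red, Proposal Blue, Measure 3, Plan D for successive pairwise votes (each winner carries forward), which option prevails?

Round 1: Proposal Green vs Plan B — 9–20, Plan B advances.
Round 2: Plan B vs Proposal Red — 14–15, Proposal Red advances.
Round 3: Proposal Red vs Proposal Blue — 12–17, Proposal Blue advances.
Round 4: Proposal Blue vs Measure 3 — 5–24, Measure 3 advances.
Round 5: Measure 3 vs Plan D — 22–7, Measure 3 advances.
The agenda winner is Measure 3.

Measure 3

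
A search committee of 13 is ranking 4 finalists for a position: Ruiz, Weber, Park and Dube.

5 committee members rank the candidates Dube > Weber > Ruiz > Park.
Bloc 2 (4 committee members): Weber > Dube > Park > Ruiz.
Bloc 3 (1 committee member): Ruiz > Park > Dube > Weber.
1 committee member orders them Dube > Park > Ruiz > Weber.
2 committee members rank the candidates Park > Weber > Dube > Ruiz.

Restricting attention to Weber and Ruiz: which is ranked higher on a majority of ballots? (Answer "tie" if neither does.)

Weber

Ballots ranking Weber above Ruiz: 5 + 4 + 2 = 11.
Ballots ranking Ruiz above Weber: 13 − 11 = 2.
Weber wins the head-to-head 11–2.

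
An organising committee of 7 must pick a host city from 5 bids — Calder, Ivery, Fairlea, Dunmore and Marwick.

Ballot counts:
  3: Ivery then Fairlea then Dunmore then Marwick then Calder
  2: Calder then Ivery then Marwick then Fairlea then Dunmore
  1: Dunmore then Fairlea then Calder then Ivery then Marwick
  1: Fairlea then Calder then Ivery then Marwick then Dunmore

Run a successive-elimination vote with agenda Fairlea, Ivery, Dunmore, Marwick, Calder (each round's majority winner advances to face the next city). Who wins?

Round 1: Fairlea vs Ivery — 2–5, Ivery advances.
Round 2: Ivery vs Dunmore — 6–1, Ivery advances.
Round 3: Ivery vs Marwick — 7–0, Ivery advances.
Round 4: Ivery vs Calder — 3–4, Calder advances.
The agenda winner is Calder.

Calder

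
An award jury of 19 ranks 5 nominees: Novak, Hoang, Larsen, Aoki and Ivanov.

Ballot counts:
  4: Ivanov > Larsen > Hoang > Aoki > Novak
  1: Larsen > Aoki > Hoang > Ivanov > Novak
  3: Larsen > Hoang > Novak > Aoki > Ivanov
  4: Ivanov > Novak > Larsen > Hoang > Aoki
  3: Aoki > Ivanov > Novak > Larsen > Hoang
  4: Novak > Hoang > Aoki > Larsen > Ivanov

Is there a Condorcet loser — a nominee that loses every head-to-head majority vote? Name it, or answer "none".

none

Head-to-head results (19 jurors):
Novak vs Hoang: Novak preferred on 4+3+4 = 11 ballots; Novak wins 11–8.
Novak vs Larsen: Novak wins 11–8.
Novak vs Aoki: Novak is ranked higher on 3+4+4 = 11 ballots, Aoki on 8. Novak wins 11–8.
Novak–Ivanov: Ivanov 12–7.
Hoang vs Larsen: Hoang preferred on 4 ballots; Larsen wins 15–4.
Hoang vs Aoki: 15 to 4, Hoang.
Hoang vs Ivanov: Ivanov, 11–8.
Larsen vs Aoki: Larsen wins 12–7.
Larsen vs Ivanov: Ivanov wins 11–8.
Aoki–Ivanov: Aoki 11–8.
No nominee is winless: Novak beats Hoang; Hoang beats Aoki; Larsen beats Hoang; Aoki beats Ivanov; Ivanov beats Novak. There is no Condorcet loser.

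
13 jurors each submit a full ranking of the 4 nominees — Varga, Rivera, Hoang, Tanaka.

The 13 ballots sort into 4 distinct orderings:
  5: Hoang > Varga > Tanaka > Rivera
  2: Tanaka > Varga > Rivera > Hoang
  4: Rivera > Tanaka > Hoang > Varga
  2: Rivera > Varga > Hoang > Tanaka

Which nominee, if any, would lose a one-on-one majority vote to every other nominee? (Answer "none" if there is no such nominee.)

Pairwise majorities:
Varga vs Rivera: Varga wins 7–6.
Varga vs Hoang: Varga preferred on 2+2 = 4 ballots; Hoang wins 9–4.
Varga vs Tanaka: Varga, 7–6.
Rivera vs Hoang: Rivera preferred on 2+4+2 = 8 ballots; Rivera wins 8–5.
Rivera vs Tanaka: Rivera preferred on 4+2 = 6 ballots; Tanaka wins 7–6.
Hoang vs Tanaka: Hoang is ranked higher on 5+2 = 7 ballots, Tanaka on 6. Hoang wins 7–6.
Every nominee wins at least one matchup (Varga beats Rivera; Rivera beats Hoang; Hoang beats Varga; Tanaka beats Rivera), so there is no Condorcet loser.

none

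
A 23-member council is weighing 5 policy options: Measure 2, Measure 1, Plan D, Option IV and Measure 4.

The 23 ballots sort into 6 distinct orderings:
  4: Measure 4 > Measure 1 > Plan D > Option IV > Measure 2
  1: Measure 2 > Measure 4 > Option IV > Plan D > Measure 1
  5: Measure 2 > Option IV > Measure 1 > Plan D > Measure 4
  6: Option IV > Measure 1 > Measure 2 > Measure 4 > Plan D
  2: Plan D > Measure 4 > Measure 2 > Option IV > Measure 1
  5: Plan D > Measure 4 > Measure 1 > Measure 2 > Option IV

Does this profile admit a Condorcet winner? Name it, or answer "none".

Head-to-head results (23 council members):
Measure 2–Measure 1: Measure 1 15–8.
Measure 2–Plan D: Measure 2 12–11.
Measure 2–Option IV: Measure 2 13–10.
Measure 2 vs Measure 4: Measure 2 wins 12–11.
Measure 1 vs Plan D: Measure 1, 15–8.
Measure 1 vs Option IV: Option IV wins 14–9.
Measure 1 vs Measure 4: Measure 4 wins 12–11.
Plan D vs Option IV: Option IV, 12–11.
Plan D–Measure 4: Plan D 12–11.
Option IV vs Measure 4: Measure 4, 12–11.
Each option drops at least one matchup (Measure 2 loses to Measure 1; Measure 1 loses to Option IV; Plan D loses to Measure 2; Option IV loses to Measure 2; Measure 4 loses to Measure 2); the cycle Measure 2 → Option IV → Measure 1 → Measure 2 rules out a Condorcet winner.

none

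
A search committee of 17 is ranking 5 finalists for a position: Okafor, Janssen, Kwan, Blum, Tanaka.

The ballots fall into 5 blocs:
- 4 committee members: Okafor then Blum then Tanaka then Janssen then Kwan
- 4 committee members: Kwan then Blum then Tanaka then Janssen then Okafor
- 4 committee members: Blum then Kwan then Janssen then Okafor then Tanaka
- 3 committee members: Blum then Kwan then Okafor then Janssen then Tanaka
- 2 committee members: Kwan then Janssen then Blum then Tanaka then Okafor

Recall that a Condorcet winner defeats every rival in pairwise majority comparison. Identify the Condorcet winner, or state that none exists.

Head-to-head results (17 committee members):
Okafor vs Janssen: Janssen wins 10–7.
Okafor–Kwan: Kwan 13–4.
Okafor–Blum: Blum 13–4.
Okafor–Tanaka: Okafor 11–6.
Janssen vs Kwan: Kwan, 13–4.
Janssen vs Blum: Blum wins 15–2.
Janssen vs Tanaka: Janssen, 9–8.
Kwan vs Blum: Blum wins 11–6.
Kwan vs Tanaka: Kwan wins 13–4.
Blum vs Tanaka: Blum, 17–0.
Blum beats each of Okafor, Janssen, Kwan, Tanaka — Blum is the Condorcet winner.

Blum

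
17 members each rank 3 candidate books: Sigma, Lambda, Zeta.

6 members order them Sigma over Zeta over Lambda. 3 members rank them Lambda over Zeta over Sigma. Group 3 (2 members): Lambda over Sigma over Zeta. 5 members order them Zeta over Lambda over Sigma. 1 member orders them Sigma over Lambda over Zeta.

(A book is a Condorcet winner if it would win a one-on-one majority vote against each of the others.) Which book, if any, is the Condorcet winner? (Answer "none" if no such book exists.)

Check each pair by majority over 17 ballots:
Sigma vs Lambda: 7 to 10, Lambda.
Sigma–Zeta: Sigma 9–8.
Lambda vs Zeta: Lambda preferred on 3+2+1 = 6 ballots; Zeta wins 11–6.
No book is unbeaten: Sigma loses to Lambda; Lambda loses to Zeta; Zeta loses to Sigma. In particular Sigma beats Zeta beats Lambda beats Sigma is a majority cycle — no Condorcet winner exists.

none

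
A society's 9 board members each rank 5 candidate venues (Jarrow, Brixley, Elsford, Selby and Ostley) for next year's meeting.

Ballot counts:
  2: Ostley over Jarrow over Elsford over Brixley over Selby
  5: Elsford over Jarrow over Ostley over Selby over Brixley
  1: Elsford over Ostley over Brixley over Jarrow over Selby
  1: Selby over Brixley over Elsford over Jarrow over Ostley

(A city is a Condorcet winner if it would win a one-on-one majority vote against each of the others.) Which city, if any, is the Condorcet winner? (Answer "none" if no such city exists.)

Elsford

Check each pair by majority over 9 ballots:
Jarrow vs Brixley: Jarrow, 7–2.
Jarrow–Elsford: Elsford 7–2.
Jarrow–Selby: Jarrow 8–1.
Jarrow vs Ostley: Jarrow, 6–3.
Brixley vs Elsford: Elsford wins 8–1.
Brixley vs Selby: Selby wins 6–3.
Brixley vs Ostley: Ostley, 8–1.
Elsford vs Selby: Elsford wins 8–1.
Elsford vs Ostley: Elsford, 7–2.
Selby vs Ostley: Ostley, 8–1.
Only Elsford has no losses; Elsford is the Condorcet winner.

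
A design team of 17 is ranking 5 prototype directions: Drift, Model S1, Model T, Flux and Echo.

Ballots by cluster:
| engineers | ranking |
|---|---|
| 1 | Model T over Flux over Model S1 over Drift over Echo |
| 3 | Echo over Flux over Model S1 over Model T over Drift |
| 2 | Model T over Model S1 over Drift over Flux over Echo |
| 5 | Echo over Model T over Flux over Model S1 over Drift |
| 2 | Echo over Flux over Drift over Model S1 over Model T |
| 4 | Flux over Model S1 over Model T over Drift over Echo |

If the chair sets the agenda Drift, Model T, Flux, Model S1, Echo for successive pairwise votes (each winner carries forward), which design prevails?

Echo

Round 1: Drift vs Model T — 2–15, Model T advances.
Round 2: Model T vs Flux — 8–9, Flux advances.
Round 3: Flux vs Model S1 — 15–2, Flux advances.
Round 4: Flux vs Echo — 7–10, Echo advances.
Echo survives the agenda.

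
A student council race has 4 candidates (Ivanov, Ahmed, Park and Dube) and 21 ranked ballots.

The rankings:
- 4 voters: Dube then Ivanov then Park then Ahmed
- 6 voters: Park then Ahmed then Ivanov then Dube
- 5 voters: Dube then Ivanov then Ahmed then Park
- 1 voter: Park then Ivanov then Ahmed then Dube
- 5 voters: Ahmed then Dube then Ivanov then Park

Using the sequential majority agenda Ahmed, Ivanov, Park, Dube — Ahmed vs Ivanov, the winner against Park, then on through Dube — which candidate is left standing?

Dube

Round 1: Ahmed vs Ivanov — 11–10, Ahmed advances.
Round 2: Ahmed vs Park — 10–11, Park advances.
Round 3: Park vs Dube — 7–14, Dube advances.
The agenda winner is Dube.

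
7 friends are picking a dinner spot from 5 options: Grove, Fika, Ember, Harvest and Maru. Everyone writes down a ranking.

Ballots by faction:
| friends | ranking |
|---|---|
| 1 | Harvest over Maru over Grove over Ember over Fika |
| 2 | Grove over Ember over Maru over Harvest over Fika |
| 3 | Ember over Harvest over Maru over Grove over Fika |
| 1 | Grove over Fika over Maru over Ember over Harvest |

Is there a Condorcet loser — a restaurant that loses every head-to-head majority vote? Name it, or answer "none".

Fika

Pairwise majorities:
Grove–Fika: Grove 7–0.
Grove vs Ember: 1+2+1 = 4 for Grove, 3 for Ember — Grove by 4–3.
Grove–Harvest: Harvest 4–3.
Grove vs Maru: Maru, 4–3.
Fika vs Ember: Ember, 6–1.
Fika vs Harvest: Fika preferred on 1 ballot; Harvest wins 6–1.
Fika vs Maru: Fika preferred on 1 ballot; Maru wins 6–1.
Ember vs Harvest: 6 to 1, Ember.
Ember vs Maru: Ember wins 5–2.
Harvest vs Maru: 1+3 = 4 for Harvest, 3 for Maru — Harvest by 4–3.
Fika loses to every other restaurant — it is the Condorcet loser.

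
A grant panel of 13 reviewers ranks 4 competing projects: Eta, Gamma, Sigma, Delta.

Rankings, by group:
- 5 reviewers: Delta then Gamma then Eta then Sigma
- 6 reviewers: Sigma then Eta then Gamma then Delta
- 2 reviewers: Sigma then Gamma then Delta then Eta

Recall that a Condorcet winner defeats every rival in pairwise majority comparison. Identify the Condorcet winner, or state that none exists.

Sigma

Check each pair by majority over 13 ballots:
Eta vs Gamma: Eta is ranked higher on 6 ballots, Gamma on 7. Gamma wins 7–6.
Eta vs Sigma: 5 for Eta, 8 for Sigma — Sigma by 8–5.
Eta vs Delta: 6 for Eta, 7 for Delta — Delta by 7–6.
Gamma vs Sigma: 5 for Gamma, 8 for Sigma — Sigma by 8–5.
Gamma vs Delta: Gamma preferred on 6+2 = 8 ballots; Gamma wins 8–5.
Sigma vs Delta: Sigma is ranked higher on 6+2 = 8 ballots, Delta on 5. Sigma wins 8–5.
Sigma defeats every rival head-to-head and is the Condorcet winner.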